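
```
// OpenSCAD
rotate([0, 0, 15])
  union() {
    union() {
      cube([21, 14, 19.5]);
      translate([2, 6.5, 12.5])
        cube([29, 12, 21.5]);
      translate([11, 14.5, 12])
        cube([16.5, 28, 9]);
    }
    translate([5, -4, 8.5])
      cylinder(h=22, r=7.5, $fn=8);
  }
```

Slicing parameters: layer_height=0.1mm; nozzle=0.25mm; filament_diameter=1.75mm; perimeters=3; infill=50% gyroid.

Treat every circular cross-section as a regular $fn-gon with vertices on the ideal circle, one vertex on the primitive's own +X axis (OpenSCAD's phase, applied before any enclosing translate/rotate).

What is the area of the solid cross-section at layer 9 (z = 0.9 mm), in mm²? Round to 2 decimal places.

294.00 mm²

At z = 0.9 mm: the 21×14 cube contributes its full rectangle (area 294.00 mm²); the cube at (2, 6.5) does not reach this height (z outside [12.5, 34]); the cube at (11, 14.5) is not intersected at this z (z outside [12, 21]); Merging all regions: only the 21×14 cube is present, so the union is just that shape — area = 294.00 mm²; the cylinder at (5, -4) does not reach this height (z outside [8.5, 30.5]); Combining (union): only the result so far is present, so the union is just that shape — area = 294.00 mm²; (rotated 15° about Z; rotation is an isometry so areas/perimeters/island counts are preserved). Overall, the cross-section is a single solid region. Net area = 294.00 mm².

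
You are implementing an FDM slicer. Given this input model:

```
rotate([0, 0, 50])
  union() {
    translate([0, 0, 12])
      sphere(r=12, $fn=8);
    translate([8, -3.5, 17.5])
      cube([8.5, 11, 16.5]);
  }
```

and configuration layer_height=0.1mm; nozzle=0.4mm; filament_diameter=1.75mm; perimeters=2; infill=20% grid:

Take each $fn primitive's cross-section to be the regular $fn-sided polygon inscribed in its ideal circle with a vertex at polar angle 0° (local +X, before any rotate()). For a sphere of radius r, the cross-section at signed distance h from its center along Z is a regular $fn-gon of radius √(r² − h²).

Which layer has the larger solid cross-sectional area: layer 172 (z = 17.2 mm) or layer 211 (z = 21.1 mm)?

layer 172 (z = 17.2 mm)

Layer 172 (z = 17.2): the sphere: section is a regular 8-gon, circumradius = √(r²−h²) = √(12²−5.2²) = 10.815 (area = (8/2)·10.815²·sin(360°/8) = 330.81 mm²); the cube at (8, -3.5) does not reach this height (z outside [17.5, 34]); Merging all regions: only the r=12 sphere is present, so the union is just that shape — area = 330.81 mm²; (rotated 50° about Z; rotation is an isometry so areas/perimeters/island counts are preserved). So its area = 330.81 mm². Layer 211 (z = 21.1): the r=12 sphere contributes a regular 8-gon of circumradius √(12²−9.1²) = 7.822 (area = (8/2)·7.822²·sin(360°/8) = 173.07 mm²); the cube at (8, -3.5) (footprint 8.5×11) is included at this height (area 93.50 mm²); Combining (union): the 2 present regions are separate (no shared area or edge), so areas and boundary lengths simply add and each stays a separate island — area = 266.57 mm²; (rotated 50° about Z; rotation is an isometry so areas/perimeters/island counts are preserved). So its area = 266.57 mm². Layer 172 is larger (330.81 vs 266.57 mm²).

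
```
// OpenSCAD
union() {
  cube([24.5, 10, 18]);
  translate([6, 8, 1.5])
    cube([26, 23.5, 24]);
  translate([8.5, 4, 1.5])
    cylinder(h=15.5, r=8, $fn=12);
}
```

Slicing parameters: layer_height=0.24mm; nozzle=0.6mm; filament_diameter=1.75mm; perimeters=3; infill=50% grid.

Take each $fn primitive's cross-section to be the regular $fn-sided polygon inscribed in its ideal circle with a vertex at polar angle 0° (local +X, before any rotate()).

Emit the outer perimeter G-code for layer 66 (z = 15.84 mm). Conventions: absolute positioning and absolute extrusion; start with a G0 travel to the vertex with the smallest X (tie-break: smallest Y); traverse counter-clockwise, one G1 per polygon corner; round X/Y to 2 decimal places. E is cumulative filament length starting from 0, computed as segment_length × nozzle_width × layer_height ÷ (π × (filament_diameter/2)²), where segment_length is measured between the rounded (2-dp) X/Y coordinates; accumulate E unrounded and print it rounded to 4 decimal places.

G0 X0.00 Y0.00 Z15.84
G1 X1.57 Y0.00 E0.0940
G1 X4.50 Y-2.93 E0.3421
G1 X8.50 Y-4.00 E0.5900
G1 X12.50 Y-2.93 E0.8379
G1 X15.43 Y0.00 E1.0859
G1 X24.50 Y0.00 E1.6289
G1 X24.50 Y8.00 E2.1079
G1 X32.00 Y8.00 E2.5569
G1 X32.00 Y31.50 E3.9638
G1 X6.00 Y31.50 E5.5204
G1 X6.00 Y11.33 E6.7279
G1 X4.50 Y10.93 E6.8208
G1 X3.57 Y10.00 E6.8996
G1 X0.00 Y10.00 E7.1133
G1 X0.00 Y0.00 E7.7120

At z = 15.84 mm: the cube (footprint 24.5×10) is included at this height; the cube at (6, 8) (footprint 26×23.5) is included at this height; the r=8 cylinder at (8.5, 4) gives a regular 12-gon of circumradius 8 (constant along its height); Combining (union): the regions partially overlap (shared area 190.59 mm²), so overlapping operands fuse into one piece — 1 connected region. The outline is a single polygon with 15 vertices. Extrusion per mm of travel: 0.6 × 0.24 / (π × 0.875²) = 0.059868. Accumulating E over each segment gives final E = 7.7120.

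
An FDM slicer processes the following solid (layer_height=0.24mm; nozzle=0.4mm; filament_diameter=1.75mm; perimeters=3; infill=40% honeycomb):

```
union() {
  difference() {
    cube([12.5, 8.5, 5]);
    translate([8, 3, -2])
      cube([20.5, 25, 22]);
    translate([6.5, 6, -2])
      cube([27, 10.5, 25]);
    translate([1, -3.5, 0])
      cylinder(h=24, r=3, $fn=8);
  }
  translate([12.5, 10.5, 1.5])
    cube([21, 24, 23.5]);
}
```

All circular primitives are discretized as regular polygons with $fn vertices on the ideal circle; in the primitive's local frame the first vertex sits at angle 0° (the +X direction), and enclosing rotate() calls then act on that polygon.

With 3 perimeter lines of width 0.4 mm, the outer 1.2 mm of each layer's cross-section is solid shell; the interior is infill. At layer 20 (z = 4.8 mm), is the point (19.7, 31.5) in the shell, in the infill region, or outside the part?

At z = 4.8 mm: the cube (footprint 12.5×8.5) is included at this height; the 20.5×25 cube at (8, 3) contributes its full rectangle; the cube at (6.5, 6) is present — its section is the full 27×10.5 rectangle; the r=3 cylinder at (1, -3.5) gives a regular 8-gon of circumradius 3 (constant along its height); Subtracting the remaining from the first: starting from the 12.5×8.5 cube, the 20.5×25 cube at (8, 3) partially overlaps it — only the 24.75 mm² overlap (of its 512.50 mm²) is removed, clipping the outline; the 27×10.5 cube at (6.5, 6) partially overlaps it — only the 3.75 mm² overlap (of its 283.50 mm²) is removed, clipping the outline; the r=3 cylinder at (1, -3.5) misses the remaining region (no effect) — 1 connected region; the 21×24 cube at (12.5, 10.5) contributes its full rectangle; Taking the union: the 2 present regions are separate (no shared area or edge), so areas and boundary lengths simply add and each stays a separate island — 2 connected regions. Overall, the cross-section has 2 separate islands. The nearest boundary edge runs (12.50, 34.50)→(33.50, 34.50); distance from the point to it = 3.00 mm. (Shell/infill is judged within the island containing the point — the largest one.) The point is inside the cross-section and 3.00 mm from the nearest boundary — more than the 1.2 mm shell width (3 × 0.4), so it's in the infill interior.

infill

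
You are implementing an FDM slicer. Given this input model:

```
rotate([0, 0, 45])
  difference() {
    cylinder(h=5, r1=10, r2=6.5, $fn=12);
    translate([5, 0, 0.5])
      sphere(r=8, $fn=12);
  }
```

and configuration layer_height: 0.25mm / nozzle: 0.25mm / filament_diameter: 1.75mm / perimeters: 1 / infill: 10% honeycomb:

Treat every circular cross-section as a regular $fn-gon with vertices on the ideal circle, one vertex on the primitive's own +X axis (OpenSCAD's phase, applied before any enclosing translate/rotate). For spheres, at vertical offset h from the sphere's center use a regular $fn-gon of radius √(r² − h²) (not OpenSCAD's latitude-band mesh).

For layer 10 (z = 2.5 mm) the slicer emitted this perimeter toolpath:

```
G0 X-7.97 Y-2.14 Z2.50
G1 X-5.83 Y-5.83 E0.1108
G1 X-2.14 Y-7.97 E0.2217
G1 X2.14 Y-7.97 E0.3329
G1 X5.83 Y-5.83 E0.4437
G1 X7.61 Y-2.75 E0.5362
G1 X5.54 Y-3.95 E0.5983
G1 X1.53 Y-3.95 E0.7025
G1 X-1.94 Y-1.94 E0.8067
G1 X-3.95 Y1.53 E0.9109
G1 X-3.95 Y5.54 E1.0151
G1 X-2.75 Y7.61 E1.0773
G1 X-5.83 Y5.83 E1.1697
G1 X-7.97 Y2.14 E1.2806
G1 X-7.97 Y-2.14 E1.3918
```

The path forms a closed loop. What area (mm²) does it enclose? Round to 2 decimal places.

89.13 mm²

Apply the shoelace formula to the sequence of (X, Y) vertices; enclosed area = 89.13 mm².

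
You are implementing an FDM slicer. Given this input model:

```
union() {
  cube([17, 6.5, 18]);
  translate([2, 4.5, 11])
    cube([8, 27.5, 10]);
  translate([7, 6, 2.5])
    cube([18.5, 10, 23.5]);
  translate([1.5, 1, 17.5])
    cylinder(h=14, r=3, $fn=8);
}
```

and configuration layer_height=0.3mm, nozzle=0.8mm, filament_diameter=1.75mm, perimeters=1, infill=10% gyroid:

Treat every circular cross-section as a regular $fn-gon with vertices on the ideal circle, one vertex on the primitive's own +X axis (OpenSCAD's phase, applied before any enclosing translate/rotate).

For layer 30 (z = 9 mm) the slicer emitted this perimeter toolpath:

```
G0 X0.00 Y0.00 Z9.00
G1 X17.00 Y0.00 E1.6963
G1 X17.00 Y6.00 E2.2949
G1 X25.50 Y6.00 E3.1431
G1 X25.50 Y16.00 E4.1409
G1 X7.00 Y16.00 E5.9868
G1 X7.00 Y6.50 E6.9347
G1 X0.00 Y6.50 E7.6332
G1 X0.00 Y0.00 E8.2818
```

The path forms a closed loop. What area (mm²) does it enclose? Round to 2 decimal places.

290.50 mm²

Apply the shoelace formula to the sequence of (X, Y) vertices; enclosed area = 290.50 mm².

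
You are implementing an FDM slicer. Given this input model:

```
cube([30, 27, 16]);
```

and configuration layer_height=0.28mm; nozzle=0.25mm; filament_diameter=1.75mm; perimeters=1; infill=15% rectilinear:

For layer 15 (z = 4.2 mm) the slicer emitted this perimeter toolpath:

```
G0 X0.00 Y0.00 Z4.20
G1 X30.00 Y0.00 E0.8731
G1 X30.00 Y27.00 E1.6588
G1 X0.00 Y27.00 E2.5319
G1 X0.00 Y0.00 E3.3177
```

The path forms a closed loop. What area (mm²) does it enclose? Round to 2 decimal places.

810.00 mm²

Apply the shoelace formula to the sequence of (X, Y) vertices; enclosed area = 810.00 mm².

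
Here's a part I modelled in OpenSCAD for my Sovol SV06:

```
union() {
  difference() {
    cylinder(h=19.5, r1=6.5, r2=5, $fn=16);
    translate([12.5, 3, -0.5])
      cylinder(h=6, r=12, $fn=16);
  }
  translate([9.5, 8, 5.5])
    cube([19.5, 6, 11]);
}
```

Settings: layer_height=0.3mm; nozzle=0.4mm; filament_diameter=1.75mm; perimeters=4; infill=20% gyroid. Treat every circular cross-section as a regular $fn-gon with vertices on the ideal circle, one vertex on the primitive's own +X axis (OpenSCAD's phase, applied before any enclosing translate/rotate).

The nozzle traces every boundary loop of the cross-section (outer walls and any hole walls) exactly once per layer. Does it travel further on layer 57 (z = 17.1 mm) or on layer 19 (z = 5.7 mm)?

layer 19 (z = 5.7 mm)

Layer 57 (z = 17.1): the cone: at t=0.877 of its height the radius interpolates to r₁+(r₂−r₁)t = 5.185, giving a regular 16-gon of that circumradius (perimeter = 2·16·5.185·sin(180°/16) = 32.37 mm); the cylinder at (12.5, 3) is absent (z outside [-0.5, 5.5]); Taking the first minus the rest: none of the subtracted shapes is present at this height, so the cone is unchanged — boundary = 32.37 mm; the cube at (9.5, 8) is not intersected at this z (z outside [5.5, 16.5]); Merging all regions: only the result so far is present, so the union is just that shape — boundary = 32.37 mm. So its perimeter = 32.37 mm. Layer 19 (z = 5.7): the cone (r1=6.5→r2=5) has section circumradius 6.062 here — a regular 16-gon (perimeter = 2·16·6.062·sin(180°/16) = 37.84 mm); the cylinder at (12.5, 3) is not intersected at this z (z outside [-0.5, 5.5]); Taking the first minus the rest: none of the subtracted shapes is present at this height, so the cone is unchanged — boundary = 37.84 mm; the 19.5×6 cube at (9.5, 8) contributes its full rectangle (perimeter 51.00 mm); Combining (union): the 2 present regions are separate (no shared area or edge), so areas and boundary lengths simply add and each stays a separate island — boundary = 88.84 mm. So its perimeter = 88.84 mm. Layer 19 is larger (88.84 vs 32.37 mm).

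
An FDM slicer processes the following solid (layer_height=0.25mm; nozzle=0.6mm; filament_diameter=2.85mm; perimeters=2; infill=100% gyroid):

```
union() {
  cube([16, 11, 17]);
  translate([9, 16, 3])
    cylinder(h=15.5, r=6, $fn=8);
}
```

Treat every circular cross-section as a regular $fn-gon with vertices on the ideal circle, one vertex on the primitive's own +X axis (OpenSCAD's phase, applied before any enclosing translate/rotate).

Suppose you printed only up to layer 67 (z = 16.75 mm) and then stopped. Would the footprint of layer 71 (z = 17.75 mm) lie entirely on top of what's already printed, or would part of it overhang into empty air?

Compare the two slices. At z = 16.75: the cube (footprint 16×11) is included at this height (area 176.00 mm²); the cylinder at (9, 16): section is a regular 8-gon, circumradius r=6 (area = (8/2)·6.000²·sin(360°/8) = 101.82 mm²); Merging all regions: the regions partially overlap — summed areas 277.82 mm² minus the doubly-counted overlap 2.41 mm² gives 275.41 mm² — area = 275.41 mm². At z = 17.75: the cube does not reach this height (z outside [0, 17]); the r=6 cylinder at (9, 16) gives a regular 8-gon of circumradius 6 (constant along its height) (area = (8/2)·6.000²·sin(360°/8) = 101.82 mm²); Taking the union: only the r=6 cylinder at (9, 16) is present, so the union is just that shape — area = 101.82 mm². Checking containment: the cross-section at z = 17.75 is a subset of the cross-section at z = 16.75.

entirely on top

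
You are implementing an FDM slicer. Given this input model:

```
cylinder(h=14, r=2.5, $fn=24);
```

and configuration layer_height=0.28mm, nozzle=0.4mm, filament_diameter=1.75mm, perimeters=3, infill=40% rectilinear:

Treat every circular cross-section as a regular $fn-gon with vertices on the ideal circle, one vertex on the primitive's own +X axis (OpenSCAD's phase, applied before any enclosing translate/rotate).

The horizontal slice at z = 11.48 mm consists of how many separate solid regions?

1

At z = 11.48 mm: the cylinder: section is a regular 24-gon, circumradius r=2.5. The result has 1 disconnected region.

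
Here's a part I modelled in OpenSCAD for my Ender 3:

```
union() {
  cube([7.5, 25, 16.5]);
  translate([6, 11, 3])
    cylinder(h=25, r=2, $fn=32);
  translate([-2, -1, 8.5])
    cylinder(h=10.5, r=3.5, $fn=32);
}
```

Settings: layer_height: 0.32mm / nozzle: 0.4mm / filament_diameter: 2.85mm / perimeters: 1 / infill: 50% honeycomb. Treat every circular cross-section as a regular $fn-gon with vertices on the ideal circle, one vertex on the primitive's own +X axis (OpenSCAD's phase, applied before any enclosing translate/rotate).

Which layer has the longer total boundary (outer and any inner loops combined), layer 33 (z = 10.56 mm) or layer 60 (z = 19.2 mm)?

Layer 33 (z = 10.56): the 7.5×25 cube contributes its full rectangle (perimeter 65.00 mm); the r=2 cylinder at (6, 11) contributes a regular 32-gon of circumradius 2 (perimeter = 2·32·2.000·sin(180°/32) = 12.55 mm); the r=3.5 cylinder at (-2, -1) contributes a regular 32-gon of circumradius 3.5 (perimeter = 2·32·3.500·sin(180°/32) = 21.96 mm); Merging all regions: the regions partially overlap (shared area 13.14 mm²), so the edge portions inside another operand are dropped and the merged outline is re-measured after clipping — boundary = 81.66 mm. So its perimeter = 81.66 mm. Layer 60 (z = 19.2): the cube does not reach this height (z outside [0, 16.5]); the r=2 cylinder at (6, 11) gives a regular 32-gon of circumradius 2 (constant along its height) (perimeter = 2·32·2.000·sin(180°/32) = 12.55 mm); the cylinder at (-2, -1) is not intersected at this z (z outside [8.5, 19]); Taking the union: only the r=2 cylinder at (6, 11) is present, so the union is just that shape — boundary = 12.55 mm. So its perimeter = 12.55 mm. Layer 33 is larger (81.66 vs 12.55 mm).

layer 33 (z = 10.56 mm)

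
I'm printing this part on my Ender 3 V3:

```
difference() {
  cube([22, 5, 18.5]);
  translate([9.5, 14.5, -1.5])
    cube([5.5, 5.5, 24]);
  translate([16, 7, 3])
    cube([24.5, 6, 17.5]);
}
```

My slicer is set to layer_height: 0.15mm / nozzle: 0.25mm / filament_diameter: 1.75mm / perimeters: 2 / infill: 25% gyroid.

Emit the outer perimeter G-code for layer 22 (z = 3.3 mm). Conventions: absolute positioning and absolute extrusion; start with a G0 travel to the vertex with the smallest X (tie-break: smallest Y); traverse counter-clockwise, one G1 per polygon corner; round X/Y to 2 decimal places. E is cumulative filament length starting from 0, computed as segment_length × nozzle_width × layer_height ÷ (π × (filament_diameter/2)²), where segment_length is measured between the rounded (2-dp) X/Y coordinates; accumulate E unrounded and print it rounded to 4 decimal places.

At z = 3.3 mm: the cube (footprint 22×5) is included at this height; the cube at (9.5, 14.5) (footprint 5.5×5.5) is included at this height; the cube at (16, 7) (footprint 24.5×6) is included at this height; Subtracting the remaining from the first: starting from the 22×5 cube, the 5.5×5.5 cube at (9.5, 14.5) misses the remaining region (no effect); the 24.5×6 cube at (16, 7) misses the remaining region (no effect) — 1 connected region. The outline is a single polygon with 4 vertices. Extrusion per mm of travel: 0.25 × 0.15 / (π × 0.875²) = 0.015591. Accumulating E over each segment gives final E = 0.8419.

G0 X0.00 Y0.00 Z3.30
G1 X22.00 Y0.00 E0.3430
G1 X22.00 Y5.00 E0.4209
G1 X0.00 Y5.00 E0.7639
G1 X0.00 Y0.00 E0.8419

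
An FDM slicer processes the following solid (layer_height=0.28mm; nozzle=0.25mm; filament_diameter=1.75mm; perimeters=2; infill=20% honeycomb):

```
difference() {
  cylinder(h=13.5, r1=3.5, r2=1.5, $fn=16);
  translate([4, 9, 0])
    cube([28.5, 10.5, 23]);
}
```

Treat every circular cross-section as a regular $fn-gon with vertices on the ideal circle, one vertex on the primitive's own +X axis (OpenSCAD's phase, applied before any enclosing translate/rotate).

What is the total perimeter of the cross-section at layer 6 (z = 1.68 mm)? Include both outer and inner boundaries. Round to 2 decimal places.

20.30 mm

At z = 1.68 mm: the cone: at t=0.124 of its height the radius interpolates to r₁+(r₂−r₁)t = 3.251, giving a regular 16-gon of that circumradius (perimeter = 2·16·3.251·sin(180°/16) = 20.30 mm); the 28.5×10.5 cube at (4, 9) contributes its full rectangle (perimeter 78.00 mm); Taking the first minus the rest: starting from the cone, the 28.5×10.5 cube at (4, 9) misses the remaining region (no effect) — boundary = 20.30 mm. Overall, the cross-section is a single solid region. Total boundary length (outer) = 20.30 mm.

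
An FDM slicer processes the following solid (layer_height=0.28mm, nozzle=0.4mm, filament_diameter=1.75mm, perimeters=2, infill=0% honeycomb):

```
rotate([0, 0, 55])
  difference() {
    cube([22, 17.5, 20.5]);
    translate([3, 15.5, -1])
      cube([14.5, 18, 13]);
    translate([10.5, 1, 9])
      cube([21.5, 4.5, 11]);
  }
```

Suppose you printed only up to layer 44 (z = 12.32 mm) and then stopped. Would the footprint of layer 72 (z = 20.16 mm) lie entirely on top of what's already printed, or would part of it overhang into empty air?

part overhangs

Compare the two slices. At z = 12.32: the cube is present — its section is the full 22×17.5 rectangle (area 385.00 mm²); the cube at (3, 15.5) is absent (z outside [-1, 12]); the cube at (10.5, 1) is present — its section is the full 21.5×4.5 rectangle (area 96.75 mm²); After the difference (first − rest): starting from the 22×17.5 cube (385.00 mm²), the 21.5×4.5 cube at (10.5, 1) partially overlaps it — only the 51.75 mm² overlap (of its 96.75 mm²) is removed, clipping the outline — area = 333.25 mm²; (rotated 55° about Z; rotation is an isometry so areas/perimeters/island counts are preserved). At z = 20.16: the 22×17.5 cube contributes its full rectangle (area 385.00 mm²); the cube at (3, 15.5) is absent (z outside [-1, 12]); the cube at (10.5, 1) is absent (z outside [9, 20]); After the difference (first − rest): none of the subtracted shapes is present at this height, so the 22×17.5 cube is unchanged — area = 385.00 mm²; (rotated 55° about Z; rotation is an isometry so areas/perimeters/island counts are preserved). Checking containment: at z = 20.16 the cross-section extends beyond the z = 12.32 cross-section by about 51.75 mm².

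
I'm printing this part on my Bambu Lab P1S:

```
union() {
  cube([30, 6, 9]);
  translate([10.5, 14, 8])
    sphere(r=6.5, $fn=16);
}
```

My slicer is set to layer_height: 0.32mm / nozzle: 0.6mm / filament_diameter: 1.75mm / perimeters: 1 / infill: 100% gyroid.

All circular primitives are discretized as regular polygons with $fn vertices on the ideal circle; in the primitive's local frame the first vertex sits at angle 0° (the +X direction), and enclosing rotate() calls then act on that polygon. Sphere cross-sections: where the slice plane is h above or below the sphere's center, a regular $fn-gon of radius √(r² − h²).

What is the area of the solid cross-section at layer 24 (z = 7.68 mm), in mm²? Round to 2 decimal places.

309.03 mm²

At z = 7.68 mm: the cube (footprint 30×6) is included at this height (area 180.00 mm²); the r=6.5 sphere at (10.5, 14) slices to a regular 16-gon of circumradius 6.492 (√(r²−h²) with h=0.32 from center) (area = (16/2)·6.492²·sin(360°/16) = 129.03 mm²); Taking the union: the 2 present regions are separate (no shared area or edge), so areas and boundary lengths simply add and each stays a separate island — area = 309.03 mm². Overall, the cross-section has 2 separate islands. Net area = 309.03 mm².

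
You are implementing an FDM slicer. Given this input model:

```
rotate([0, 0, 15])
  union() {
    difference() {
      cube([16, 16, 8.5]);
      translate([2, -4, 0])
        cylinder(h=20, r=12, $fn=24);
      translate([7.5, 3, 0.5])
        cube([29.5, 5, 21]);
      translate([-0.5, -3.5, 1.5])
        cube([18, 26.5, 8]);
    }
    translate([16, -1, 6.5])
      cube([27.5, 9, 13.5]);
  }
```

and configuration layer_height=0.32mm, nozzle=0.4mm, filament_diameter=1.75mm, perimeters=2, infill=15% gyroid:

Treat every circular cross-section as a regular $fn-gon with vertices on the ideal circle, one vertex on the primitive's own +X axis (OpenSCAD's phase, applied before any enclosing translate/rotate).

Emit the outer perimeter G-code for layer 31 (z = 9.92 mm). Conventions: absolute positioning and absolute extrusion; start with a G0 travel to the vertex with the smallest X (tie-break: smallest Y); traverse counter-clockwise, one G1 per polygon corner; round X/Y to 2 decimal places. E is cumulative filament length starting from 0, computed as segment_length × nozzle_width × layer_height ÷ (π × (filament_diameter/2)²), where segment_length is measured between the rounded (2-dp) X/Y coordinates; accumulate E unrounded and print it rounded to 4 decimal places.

At z = 9.92 mm: the cube is absent (z outside [0, 8.5]); the cylinder at (2, -4): section is a regular 24-gon, circumradius r=12; the cube at (7.5, 3) (footprint 29.5×5) is included at this height; the cube at (-0.5, -3.5) is not intersected at this z (z outside [1.5, 9.5]); Taking the first minus the rest: the first operand is absent here, so nothing remains; the 27.5×9 cube at (16, -1) contributes its full rectangle; Merging all regions: only the 27.5×9 cube at (16, -1) is present, so the union is just that shape — 1 connected region; (rotated 15° about Z; rotation is an isometry so areas/perimeters/island counts are preserved). The outline is a single polygon with 4 vertices. Extrusion per mm of travel: 0.4 × 0.32 / (π × 0.875²) = 0.053216. Accumulating E over each segment gives final E = 3.8856.

G0 X13.38 Y11.87 Z9.92
G1 X15.71 Y3.18 E0.4788
G1 X42.28 Y10.29 E1.9425
G1 X39.95 Y18.99 E2.4218
G1 X13.38 Y11.87 E3.8856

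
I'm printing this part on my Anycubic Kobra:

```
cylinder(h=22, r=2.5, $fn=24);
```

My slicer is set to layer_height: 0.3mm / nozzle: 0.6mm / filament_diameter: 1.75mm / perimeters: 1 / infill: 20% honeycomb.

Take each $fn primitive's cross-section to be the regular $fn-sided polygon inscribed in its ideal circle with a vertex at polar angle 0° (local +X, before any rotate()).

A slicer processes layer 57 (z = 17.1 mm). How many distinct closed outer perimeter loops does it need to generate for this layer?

1

At z = 17.1 mm: the r=2.5 cylinder gives a regular 24-gon of circumradius 2.5 (constant along its height). The result has 1 disconnected region.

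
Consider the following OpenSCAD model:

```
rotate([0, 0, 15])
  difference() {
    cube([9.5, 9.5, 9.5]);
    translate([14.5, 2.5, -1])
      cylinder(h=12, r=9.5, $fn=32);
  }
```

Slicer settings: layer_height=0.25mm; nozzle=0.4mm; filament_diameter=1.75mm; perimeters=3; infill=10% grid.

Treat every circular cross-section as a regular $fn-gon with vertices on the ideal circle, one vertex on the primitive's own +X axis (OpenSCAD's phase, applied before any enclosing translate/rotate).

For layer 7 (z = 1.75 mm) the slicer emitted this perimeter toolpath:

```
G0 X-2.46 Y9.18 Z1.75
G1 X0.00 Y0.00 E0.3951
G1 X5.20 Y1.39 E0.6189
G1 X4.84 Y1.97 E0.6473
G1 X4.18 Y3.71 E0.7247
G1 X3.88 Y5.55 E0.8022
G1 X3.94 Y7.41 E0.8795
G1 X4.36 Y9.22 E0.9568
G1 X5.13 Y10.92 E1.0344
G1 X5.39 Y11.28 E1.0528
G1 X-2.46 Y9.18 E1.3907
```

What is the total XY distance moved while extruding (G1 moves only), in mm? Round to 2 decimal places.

33.45 mm

Sum the Euclidean lengths of each G1 segment: total = 33.45 mm.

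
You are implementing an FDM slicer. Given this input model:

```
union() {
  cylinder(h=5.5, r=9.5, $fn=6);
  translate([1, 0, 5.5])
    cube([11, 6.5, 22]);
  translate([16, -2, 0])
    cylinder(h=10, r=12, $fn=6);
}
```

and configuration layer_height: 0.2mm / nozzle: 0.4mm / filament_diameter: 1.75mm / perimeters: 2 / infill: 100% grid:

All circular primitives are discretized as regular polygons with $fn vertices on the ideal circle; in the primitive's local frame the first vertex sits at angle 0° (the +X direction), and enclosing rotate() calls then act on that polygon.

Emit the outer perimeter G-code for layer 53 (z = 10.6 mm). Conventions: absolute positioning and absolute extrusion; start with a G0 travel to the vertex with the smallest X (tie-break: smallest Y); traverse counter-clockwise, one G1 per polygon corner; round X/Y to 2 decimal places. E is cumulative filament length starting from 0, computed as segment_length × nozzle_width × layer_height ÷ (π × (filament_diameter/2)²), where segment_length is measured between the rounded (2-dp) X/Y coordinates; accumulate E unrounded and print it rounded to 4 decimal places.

At z = 10.6 mm: the cylinder does not reach this height (z outside [0, 5.5]); the cube at (1, 0) (footprint 11×6.5) is included at this height; the cylinder at (16, -2) is not intersected at this z (z outside [0, 10]); Combining (union): only the 11×6.5 cube at (1, 0) is present, so the union is just that shape — 1 connected region. The outline is a single polygon with 4 vertices. Extrusion per mm of travel: 0.4 × 0.2 / (π × 0.875²) = 0.033260. Accumulating E over each segment gives final E = 1.1641.

G0 X1.00 Y0.00 Z10.60
G1 X12.00 Y0.00 E0.3659
G1 X12.00 Y6.50 E0.5821
G1 X1.00 Y6.50 E0.9479
G1 X1.00 Y0.00 E1.1641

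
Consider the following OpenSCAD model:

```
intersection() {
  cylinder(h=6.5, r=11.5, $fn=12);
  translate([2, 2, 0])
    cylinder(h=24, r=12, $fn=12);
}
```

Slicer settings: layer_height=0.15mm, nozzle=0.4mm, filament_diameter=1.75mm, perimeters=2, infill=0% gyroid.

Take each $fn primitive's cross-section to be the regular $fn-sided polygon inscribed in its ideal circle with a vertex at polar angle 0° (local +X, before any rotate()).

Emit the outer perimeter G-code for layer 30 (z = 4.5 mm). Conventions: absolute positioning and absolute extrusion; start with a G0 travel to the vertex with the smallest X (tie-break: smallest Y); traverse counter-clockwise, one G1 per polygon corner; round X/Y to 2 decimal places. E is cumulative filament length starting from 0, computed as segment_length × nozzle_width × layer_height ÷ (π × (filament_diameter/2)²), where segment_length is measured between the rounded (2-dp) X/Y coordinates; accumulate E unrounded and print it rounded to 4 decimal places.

G0 X-10.00 Y2.00 Z4.50
G1 X-8.39 Y-4.00 E0.1550
G1 X-4.00 Y-8.39 E0.3098
G1 X2.00 Y-10.00 E0.4648
G1 X7.07 Y-8.64 E0.5957
G1 X9.96 Y-5.75 E0.6977
G1 X11.50 Y0.00 E0.8462
G1 X9.96 Y5.75 E0.9947
G1 X5.75 Y9.96 E1.1432
G1 X0.00 Y11.50 E1.2917
G1 X-5.75 Y9.96 E1.4402
G1 X-8.64 Y7.07 E1.5421
G1 X-10.00 Y2.00 E1.6731

At z = 4.5 mm: the cylinder: section is a regular 12-gon, circumradius r=11.5; the cylinder at (2, 2): section is a regular 12-gon, circumradius r=12; Taking the intersection: the r=12 cylinder at (2, 2) partially overlaps the r=11.5 cylinder; clipping to the common part keeps 348.13 mm² — 1 connected region. The outline is a single polygon with 12 vertices. Extrusion per mm of travel: 0.4 × 0.15 / (π × 0.875²) = 0.024945. Accumulating E over each segment gives final E = 1.6731.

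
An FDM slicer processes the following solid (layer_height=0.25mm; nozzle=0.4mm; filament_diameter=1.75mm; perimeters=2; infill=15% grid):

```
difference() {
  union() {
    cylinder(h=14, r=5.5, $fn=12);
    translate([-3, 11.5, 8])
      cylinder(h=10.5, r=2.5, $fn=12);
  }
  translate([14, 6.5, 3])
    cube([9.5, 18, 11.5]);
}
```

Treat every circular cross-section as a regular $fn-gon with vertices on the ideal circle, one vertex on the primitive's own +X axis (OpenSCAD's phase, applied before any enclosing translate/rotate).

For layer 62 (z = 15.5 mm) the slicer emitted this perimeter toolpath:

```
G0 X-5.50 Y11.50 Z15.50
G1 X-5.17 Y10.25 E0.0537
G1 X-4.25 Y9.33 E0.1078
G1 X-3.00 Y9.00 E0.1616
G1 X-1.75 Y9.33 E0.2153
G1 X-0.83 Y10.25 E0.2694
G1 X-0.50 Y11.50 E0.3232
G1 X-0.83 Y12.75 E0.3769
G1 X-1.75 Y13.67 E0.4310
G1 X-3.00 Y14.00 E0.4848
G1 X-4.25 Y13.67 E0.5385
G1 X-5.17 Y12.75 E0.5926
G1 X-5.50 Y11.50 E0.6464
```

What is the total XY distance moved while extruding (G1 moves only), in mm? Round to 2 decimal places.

15.55 mm

Sum the Euclidean lengths of each G1 segment: total = 15.55 mm.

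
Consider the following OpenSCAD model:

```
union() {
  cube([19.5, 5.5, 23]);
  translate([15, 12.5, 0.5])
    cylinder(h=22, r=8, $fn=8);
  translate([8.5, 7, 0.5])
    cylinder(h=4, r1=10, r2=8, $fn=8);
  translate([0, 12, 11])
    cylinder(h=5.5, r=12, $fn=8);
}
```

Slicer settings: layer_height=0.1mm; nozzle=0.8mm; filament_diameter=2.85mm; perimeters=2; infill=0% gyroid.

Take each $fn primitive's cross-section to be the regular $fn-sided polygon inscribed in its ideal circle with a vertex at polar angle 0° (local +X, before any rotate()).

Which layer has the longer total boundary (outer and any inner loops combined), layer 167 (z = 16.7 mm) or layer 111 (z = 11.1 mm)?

layer 111 (z = 11.1 mm)

Layer 167 (z = 16.7): the cube is present — its section is the full 19.5×5.5 rectangle (perimeter 50.00 mm); the r=8 cylinder at (15, 12.5) contributes a regular 8-gon of circumradius 8 (perimeter = 2·8·8.000·sin(180°/8) = 48.98 mm); the cone at (8.5, 7) is absent (z outside [0.5, 4.5]); the cylinder at (0, 12) is absent (z outside [11, 16.5]); Merging all regions: the regions partially overlap (shared area 2.41 mm²), so the edge portions inside another operand are dropped and the merged outline is re-measured after clipping — boundary = 88.93 mm. So its perimeter = 88.93 mm. Layer 111 (z = 11.1): the 19.5×5.5 cube contributes its full rectangle (perimeter 50.00 mm); the cylinder at (15, 12.5): section is a regular 8-gon, circumradius r=8 (perimeter = 2·8·8.000·sin(180°/8) = 48.98 mm); the cone at (8.5, 7) is absent (z outside [0.5, 4.5]); the r=12 cylinder at (0, 12) contributes a regular 8-gon of circumradius 12 (perimeter = 2·8·12.000·sin(180°/8) = 73.48 mm); Taking the union: the regions partially overlap (shared area 64.99 mm²), so the edge portions inside another operand are dropped and the merged outline is re-measured after clipping — boundary (outer + 1 inner loop) = 110.95 mm. So its perimeter = 110.95 mm. Layer 111 is larger (110.95 vs 88.93 mm).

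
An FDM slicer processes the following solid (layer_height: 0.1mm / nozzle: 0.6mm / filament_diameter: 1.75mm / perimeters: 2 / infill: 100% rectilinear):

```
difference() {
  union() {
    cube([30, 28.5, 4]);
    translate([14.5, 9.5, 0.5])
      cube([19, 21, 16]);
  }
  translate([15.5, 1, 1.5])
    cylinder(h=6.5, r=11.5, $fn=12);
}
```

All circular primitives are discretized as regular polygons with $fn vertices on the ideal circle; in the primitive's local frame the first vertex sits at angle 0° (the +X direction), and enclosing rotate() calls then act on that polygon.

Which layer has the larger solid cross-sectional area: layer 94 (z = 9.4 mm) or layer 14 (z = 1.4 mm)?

Layer 94 (z = 9.4): the cube is absent (z outside [0, 4]); the 19×21 cube at (14.5, 9.5) contributes its full rectangle (area 399.00 mm²); Taking the union: only the 19×21 cube at (14.5, 9.5) is present, so the union is just that shape — area = 399.00 mm²; the cylinder at (15.5, 1) is absent (z outside [1.5, 8]); Taking the first minus the rest: none of the subtracted shapes is present at this height, so the result so far is unchanged — area = 399.00 mm². So its area = 399.00 mm². Layer 14 (z = 1.4): the 30×28.5 cube contributes its full rectangle (area 855.00 mm²); the cube at (14.5, 9.5) is present — its section is the full 19×21 rectangle (area 399.00 mm²); Combining (union): the regions partially overlap — summed areas 1254.00 mm² minus the doubly-counted overlap 294.50 mm² gives 959.50 mm² — area = 959.50 mm²; the cylinder at (15.5, 1) is absent (z outside [1.5, 8]); After the difference (first − rest): none of the subtracted shapes is present at this height, so that combined region is unchanged — area = 959.50 mm². So its area = 959.50 mm². Layer 14 is larger (959.50 vs 399.00 mm²).

layer 14 (z = 1.4 mm)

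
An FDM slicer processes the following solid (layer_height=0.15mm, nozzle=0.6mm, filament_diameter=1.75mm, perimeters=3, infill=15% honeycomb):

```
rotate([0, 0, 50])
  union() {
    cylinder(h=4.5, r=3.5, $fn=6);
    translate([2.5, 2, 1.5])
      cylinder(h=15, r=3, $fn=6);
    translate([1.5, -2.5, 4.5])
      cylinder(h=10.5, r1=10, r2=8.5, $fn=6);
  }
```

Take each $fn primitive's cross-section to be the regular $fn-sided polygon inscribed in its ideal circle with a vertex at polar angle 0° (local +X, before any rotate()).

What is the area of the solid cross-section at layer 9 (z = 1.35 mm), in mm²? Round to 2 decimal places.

At z = 1.35 mm: the r=3.5 cylinder gives a regular 6-gon of circumradius 3.5 (constant along its height) (area = (6/2)·3.500²·sin(360°/6) = 31.83 mm²); the cylinder at (2.5, 2) does not reach this height (z outside [1.5, 16.5]); the cone at (1.5, -2.5) is absent (z outside [4.5, 15]); Merging all regions: only the r=3.5 cylinder is present, so the union is just that shape — area = 31.83 mm²; (whole slice rotated 50° about Z — lengths, areas and connectivity unchanged). Overall, the cross-section is a single solid region. Net area = 31.83 mm².

31.83 mm²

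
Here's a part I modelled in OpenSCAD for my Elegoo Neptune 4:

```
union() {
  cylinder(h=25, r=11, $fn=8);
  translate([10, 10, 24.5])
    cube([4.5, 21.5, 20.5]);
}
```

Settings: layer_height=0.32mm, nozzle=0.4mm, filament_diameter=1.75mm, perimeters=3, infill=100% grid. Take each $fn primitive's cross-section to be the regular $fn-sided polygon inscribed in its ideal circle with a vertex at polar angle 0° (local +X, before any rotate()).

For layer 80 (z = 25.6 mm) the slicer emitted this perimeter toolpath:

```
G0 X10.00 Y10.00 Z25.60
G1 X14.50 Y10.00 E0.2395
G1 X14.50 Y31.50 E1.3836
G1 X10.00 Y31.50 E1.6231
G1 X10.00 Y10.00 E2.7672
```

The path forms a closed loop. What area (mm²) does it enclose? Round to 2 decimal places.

Apply the shoelace formula to the sequence of (X, Y) vertices; enclosed area = 96.75 mm².

96.75 mm²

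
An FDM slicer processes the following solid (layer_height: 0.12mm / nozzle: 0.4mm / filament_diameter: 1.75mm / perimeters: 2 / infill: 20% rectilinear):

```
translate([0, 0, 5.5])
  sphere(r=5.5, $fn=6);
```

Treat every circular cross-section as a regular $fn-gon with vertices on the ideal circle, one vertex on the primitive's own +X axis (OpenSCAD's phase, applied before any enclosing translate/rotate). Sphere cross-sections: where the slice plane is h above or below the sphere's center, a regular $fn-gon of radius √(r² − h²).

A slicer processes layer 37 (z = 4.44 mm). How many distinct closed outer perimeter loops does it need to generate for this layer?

1

At z = 4.44 mm: the sphere: section is a regular 6-gon, circumradius = √(r²−h²) = √(5.5²−1.06²) = 5.397. The result has 1 disconnected region.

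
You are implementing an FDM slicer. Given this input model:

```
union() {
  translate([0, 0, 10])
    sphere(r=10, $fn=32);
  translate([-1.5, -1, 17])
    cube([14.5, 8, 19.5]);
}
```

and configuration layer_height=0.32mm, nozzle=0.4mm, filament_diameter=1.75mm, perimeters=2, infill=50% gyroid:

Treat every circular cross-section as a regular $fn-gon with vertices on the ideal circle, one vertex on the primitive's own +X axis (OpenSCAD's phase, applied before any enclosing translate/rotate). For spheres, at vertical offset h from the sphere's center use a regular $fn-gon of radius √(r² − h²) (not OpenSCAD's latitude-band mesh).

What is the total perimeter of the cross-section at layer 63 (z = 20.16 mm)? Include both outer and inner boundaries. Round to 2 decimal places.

At z = 20.16 mm: the sphere does not reach this height (|z−center|=10.160 > r=10); the 14.5×8 cube at (-1.5, -1) contributes its full rectangle (perimeter 45.00 mm); Combining (union): only the 14.5×8 cube at (-1.5, -1) is present, so the union is just that shape — boundary = 45.00 mm. Overall, the cross-section is a single solid region. Total boundary length (outer) = 45.00 mm.

45.00 mm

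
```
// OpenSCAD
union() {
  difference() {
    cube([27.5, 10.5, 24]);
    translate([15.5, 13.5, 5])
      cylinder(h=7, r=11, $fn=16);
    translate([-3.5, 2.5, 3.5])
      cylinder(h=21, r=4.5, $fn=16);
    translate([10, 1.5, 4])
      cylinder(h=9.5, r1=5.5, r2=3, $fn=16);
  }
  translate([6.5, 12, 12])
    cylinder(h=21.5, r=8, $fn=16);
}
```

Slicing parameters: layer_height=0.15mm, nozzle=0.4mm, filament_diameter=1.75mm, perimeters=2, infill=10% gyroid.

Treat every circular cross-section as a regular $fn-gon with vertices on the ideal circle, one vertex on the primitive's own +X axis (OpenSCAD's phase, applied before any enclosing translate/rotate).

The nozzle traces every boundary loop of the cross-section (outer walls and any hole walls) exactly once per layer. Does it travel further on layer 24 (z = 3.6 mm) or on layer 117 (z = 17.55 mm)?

Layer 24 (z = 3.6): the 27.5×10.5 cube contributes its full rectangle (perimeter 76.00 mm); the cylinder at (15.5, 13.5) is absent (z outside [5, 12]); the r=4.5 cylinder at (-3.5, 2.5) contributes a regular 16-gon of circumradius 4.5 (perimeter = 2·16·4.500·sin(180°/16) = 28.09 mm); the cone at (10, 1.5) is not intersected at this z (z outside [4, 13.5]); Taking the first minus the rest: starting from the 27.5×10.5 cube, the r=4.5 cylinder at (-3.5, 2.5) partially overlaps it — only the 3.49 mm² overlap (of its 61.99 mm²) is removed, clipping the outline — boundary = 76.29 mm; the cylinder at (6.5, 12) does not reach this height (z outside [12, 33.5]); Combining (union): only that combined region is present, so the union is just that shape — boundary = 76.29 mm. So its perimeter = 76.29 mm. Layer 117 (z = 17.55): the 27.5×10.5 cube contributes its full rectangle (perimeter 76.00 mm); the cylinder at (15.5, 13.5) is not intersected at this z (z outside [5, 12]); the r=4.5 cylinder at (-3.5, 2.5) gives a regular 16-gon of circumradius 4.5 (constant along its height) (perimeter = 2·16·4.500·sin(180°/16) = 28.09 mm); the cone at (10, 1.5) is absent (z outside [4, 13.5]); Subtracting the remaining from the first: starting from the 27.5×10.5 cube, the r=4.5 cylinder at (-3.5, 2.5) partially overlaps it — only the 3.49 mm² overlap (of its 61.99 mm²) is removed, clipping the outline — boundary = 76.29 mm; the r=8 cylinder at (6.5, 12) contributes a regular 16-gon of circumradius 8 (perimeter = 2·16·8.000·sin(180°/16) = 49.94 mm); Merging all regions: the regions partially overlap (shared area 72.19 mm²), so the edge portions inside another operand are dropped and the merged outline is re-measured after clipping — boundary = 90.42 mm. So its perimeter = 90.42 mm. Layer 117 is larger (90.42 vs 76.29 mm).

layer 117 (z = 17.55 mm)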